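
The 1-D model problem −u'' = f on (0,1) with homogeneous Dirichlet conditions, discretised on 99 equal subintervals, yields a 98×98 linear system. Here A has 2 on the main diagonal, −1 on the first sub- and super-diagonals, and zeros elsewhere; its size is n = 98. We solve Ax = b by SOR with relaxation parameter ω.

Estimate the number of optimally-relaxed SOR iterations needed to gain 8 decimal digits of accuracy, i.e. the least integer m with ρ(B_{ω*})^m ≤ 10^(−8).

spectrum of D⁻¹(L+U) = {cos(kπ/99) : 1≤k≤98}; ρ_J = cos(π/99) = 0.9994965.
1 − cos²(π/99) = sin²(π/99) ⇒ √(1−ρ_J²) = sin(π/99) = 0.0317279.
Then 2/(1+√(1−ρ_J²)) = 2/(1+0.0317279); ω* = 2/1.0317279 = 1.9384956.
At ω = 1.9384956 every |λ(B_ω)| = ω−1, so ρ_SOR = 0.9384956.
Need (0.9384956)^m ≤ 10^(−8): m ≥ 8·ln10/|ln 0.9384956| = 18.4207/0.0634771 = 290.194 ⇒ m = 291.

m = 291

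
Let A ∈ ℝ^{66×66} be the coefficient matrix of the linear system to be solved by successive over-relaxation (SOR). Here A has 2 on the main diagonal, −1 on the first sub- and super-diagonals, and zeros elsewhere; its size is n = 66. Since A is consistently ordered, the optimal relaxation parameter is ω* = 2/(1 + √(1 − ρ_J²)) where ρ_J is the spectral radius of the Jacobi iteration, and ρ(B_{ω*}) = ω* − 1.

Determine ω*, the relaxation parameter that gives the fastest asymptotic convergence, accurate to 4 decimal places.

With n=66, ρ(Jacobi) = cos(π/67) = 0.9989.
√(1 − cos²(π/67)) = sin(π/67) ≈ 0.04687.
Young: ω* = 2/(1+√(1−ρ_J²)) = 2/(1+0.04687) = 2/1.04687 = 1.9105.
[ρ_SOR] ω* − 1 = 0.9105.

ω* = 1.9105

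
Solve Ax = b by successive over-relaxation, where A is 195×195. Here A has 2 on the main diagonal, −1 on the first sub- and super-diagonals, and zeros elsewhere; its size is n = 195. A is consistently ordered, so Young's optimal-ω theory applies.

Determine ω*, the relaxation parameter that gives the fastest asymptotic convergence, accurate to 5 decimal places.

ω* = 1.96845

B_J for the 195×195 system has eigenvalues cos(kπ/196); ρ_J = cos(π/196) = 0.99987.
root = sin(π/196) = 0.016028  (since 1−cos² = sin²).
ω* = 2 / (1 + 0.016028) = 2 / 1.016028 ≈ 1.96845.
ρ_SOR = ω* − 1 ≈ 0.96845.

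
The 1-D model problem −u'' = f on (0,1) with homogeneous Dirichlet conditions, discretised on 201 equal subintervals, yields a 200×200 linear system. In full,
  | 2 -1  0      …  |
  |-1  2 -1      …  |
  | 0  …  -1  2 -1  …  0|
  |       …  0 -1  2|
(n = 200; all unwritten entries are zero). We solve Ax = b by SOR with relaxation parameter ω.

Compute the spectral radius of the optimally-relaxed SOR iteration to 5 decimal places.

ρ_J = max_k |cos(kπ/201)| = cos(π/201) = 0.99988
√(1−ρ_J²) = |sin(π/201)| = 0.015629
Young: ω* = 2/(1+√(1−ρ_J²)) = 2/(1+0.015629) = 2/1.015629 = 1.96922.
[ρ_SOR] ω* − 1 = 0.96922.

ρ_SOR = 0.96922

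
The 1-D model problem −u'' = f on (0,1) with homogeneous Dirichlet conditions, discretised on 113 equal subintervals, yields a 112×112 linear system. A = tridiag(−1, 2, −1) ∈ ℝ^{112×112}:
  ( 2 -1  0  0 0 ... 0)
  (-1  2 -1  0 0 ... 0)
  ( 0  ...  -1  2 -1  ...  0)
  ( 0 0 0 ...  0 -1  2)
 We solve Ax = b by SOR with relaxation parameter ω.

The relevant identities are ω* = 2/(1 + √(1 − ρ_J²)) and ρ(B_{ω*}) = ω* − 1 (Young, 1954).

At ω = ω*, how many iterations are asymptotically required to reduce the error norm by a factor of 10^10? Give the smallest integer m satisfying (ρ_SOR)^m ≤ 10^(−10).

m = 415

[ρ_J] n=112: ρ(B_J) = cos(π/(n+1)) = cos(π/113) = 0.9996136.
1 − cos²(π/113) = sin²(π/113) ⇒ √(1−ρ_J²) = sin(π/113) = 0.0277981.
So ω* = 2/1.0277981 = 1.9459075 (Young).
Hence ρ(B_{ω*}) = 1.9459075 − 1 = 0.9459075.
10·ln10 = 23.0259; −ln(0.9459075) = 0.0556105; m = ⌈23.0259/0.0556105⌉ = ⌈414.057⌉ = 415.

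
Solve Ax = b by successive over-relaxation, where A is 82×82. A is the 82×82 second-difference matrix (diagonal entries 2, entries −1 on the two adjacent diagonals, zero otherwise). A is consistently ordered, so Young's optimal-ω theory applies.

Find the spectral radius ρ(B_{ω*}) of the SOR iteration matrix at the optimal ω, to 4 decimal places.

ρ_SOR = 0.9271

ρ_J = max_k |cos(kπ/83)| = cos(π/83) = 0.9993
√(1−ρ_J²) simplifies to sin(π/83) = 0.03784.
[ω*] 2 ÷ (1 + 0.03784) = 2 ÷ 1.03784 = 1.9271.
ρ_SOR = ω* − 1 ≈ 0.9271.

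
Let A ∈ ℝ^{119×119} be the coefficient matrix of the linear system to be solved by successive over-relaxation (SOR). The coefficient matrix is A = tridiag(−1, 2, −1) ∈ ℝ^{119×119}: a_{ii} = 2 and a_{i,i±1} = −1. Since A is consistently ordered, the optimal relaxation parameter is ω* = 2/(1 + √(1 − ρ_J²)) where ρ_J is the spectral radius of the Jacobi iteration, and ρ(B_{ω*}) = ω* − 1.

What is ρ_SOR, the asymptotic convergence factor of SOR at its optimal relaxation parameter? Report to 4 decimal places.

ρ_SOR = 0.9490

With n=119, ρ(Jacobi) = cos(π/120) = 0.9997.
√(1 − cos²(π/120)) = sin(π/120) ≈ 0.02618.
[ω*] 2 ÷ (1 + 0.02618) = 2 ÷ 1.02618 = 1.9490.
ρ_SOR = ω* − 1 ≈ 0.9490.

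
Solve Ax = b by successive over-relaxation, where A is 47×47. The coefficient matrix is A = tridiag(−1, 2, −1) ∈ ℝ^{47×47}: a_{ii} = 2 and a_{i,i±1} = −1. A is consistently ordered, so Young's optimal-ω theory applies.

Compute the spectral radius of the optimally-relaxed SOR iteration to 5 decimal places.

ρ_SOR = 0.87722

ρ_J = max_k |cos(kπ/48)| = cos(π/48) = 0.99786
1 − cos²(π/48) = sin²(π/48) ⇒ √(1−ρ_J²) = sin(π/48) = 0.065403.
ω* = 2/(1 + 0.065403) = 2/1.065403 = 1.87722.
Hence ρ(B_{ω*}) = 1.87722 − 1 = 0.87722.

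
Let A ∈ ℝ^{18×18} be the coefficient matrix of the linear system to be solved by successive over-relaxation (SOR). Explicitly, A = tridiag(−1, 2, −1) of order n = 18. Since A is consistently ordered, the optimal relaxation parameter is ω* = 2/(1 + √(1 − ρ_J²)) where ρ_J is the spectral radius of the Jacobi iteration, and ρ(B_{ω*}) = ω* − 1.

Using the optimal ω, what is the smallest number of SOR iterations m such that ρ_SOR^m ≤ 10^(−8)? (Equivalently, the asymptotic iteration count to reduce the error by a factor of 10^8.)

spectrum of D⁻¹(L+U) = {cos(kπ/19) : 1≤k≤18}; ρ_J = cos(π/19) = 0.9863613.
root = sin(π/19) = 0.1645946  (since 1−cos² = sin²).
ω* = 2/(1 + 0.1645946) = 2/1.1645946 = 1.7173358.
ρ(B_{ω*}) = ω*−1 = 0.7173358
m ≥ 8·ln10 / (−ln 0.7173358) = 55.449; smallest integer m = 56.

m = 56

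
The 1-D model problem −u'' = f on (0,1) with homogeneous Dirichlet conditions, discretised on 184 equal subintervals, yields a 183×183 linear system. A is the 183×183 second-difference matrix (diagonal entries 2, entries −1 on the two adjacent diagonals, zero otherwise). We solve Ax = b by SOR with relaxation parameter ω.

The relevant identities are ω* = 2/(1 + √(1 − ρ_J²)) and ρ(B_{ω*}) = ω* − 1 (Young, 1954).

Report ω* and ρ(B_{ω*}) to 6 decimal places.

ρ_J = max_k |cos(kπ/184)| = cos(π/184) = 0.999854
√(1 − cos²(π/184)) = sin(π/184) ≈ 0.0170730.
ω* = 2/(1+0.0170730) = 1.966427
[ρ_SOR] ω* − 1 = 0.966427.

ω* = 1.966427, ρ_SOR = 0.966427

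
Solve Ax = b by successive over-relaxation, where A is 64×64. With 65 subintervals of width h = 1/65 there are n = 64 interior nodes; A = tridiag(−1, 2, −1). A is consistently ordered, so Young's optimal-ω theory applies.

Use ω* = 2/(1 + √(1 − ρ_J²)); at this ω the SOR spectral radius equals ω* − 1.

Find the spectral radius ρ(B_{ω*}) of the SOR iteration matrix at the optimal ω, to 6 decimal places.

ρ_SOR = 0.907826

With n=64, ρ(Jacobi) = cos(π/65) = 0.998832.
root = sin(π/65) = 0.0483134  (since 1−cos² = sin²).
Then 2/(1+√(1−ρ_J²)) = 2/(1+0.0483134); ω* = 2/1.0483134 = 1.907826.
Hence ρ(B_{ω*}) = 1.907826 − 1 = 0.907826.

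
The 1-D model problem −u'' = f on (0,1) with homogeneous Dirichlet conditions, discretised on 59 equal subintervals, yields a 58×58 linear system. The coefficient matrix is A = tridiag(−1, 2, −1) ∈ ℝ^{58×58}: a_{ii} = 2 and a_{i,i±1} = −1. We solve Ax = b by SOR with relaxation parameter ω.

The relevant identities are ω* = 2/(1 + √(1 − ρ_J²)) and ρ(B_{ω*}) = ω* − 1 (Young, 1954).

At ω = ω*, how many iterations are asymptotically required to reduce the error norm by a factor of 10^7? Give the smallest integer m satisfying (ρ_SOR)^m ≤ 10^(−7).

spectrum of D⁻¹(L+U) = {cos(kπ/59) : 1≤k≤58}; ρ_J = cos(π/59) = 0.9985827.
root = sin(π/59) = 0.0532222  (since 1−cos² = sin²).
[ω*] 2 ÷ (1 + 0.0532222) = 2 ÷ 1.0532222 = 1.8989345.
ρ(B_{ω*}) = ω*−1 = 0.8989345
Need (0.8989345)^m ≤ 10^(−7): m ≥ 7·ln10/|ln 0.8989345| = 16.1181/0.106545 = 151.280 ⇒ m = 152.

m = 152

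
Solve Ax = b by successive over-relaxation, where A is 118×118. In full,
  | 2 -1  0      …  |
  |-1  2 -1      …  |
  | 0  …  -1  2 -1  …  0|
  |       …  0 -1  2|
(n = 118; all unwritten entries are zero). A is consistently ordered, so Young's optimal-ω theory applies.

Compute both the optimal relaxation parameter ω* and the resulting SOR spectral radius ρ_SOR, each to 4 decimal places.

n=118: λ(B_J) = 1 − λ(A)/2 = cos(kπ/119); k=1 gives ρ_J = 0.9997.
root = sin(π/119) = 0.02640  (since 1−cos² = sin²).
So ω* = 2/1.02640 = 1.9486 (Young).
At ω = 1.9486 every |λ(B_ω)| = ω−1, so ρ_SOR = 0.9486.

ω* = 1.9486, ρ_SOR = 0.9486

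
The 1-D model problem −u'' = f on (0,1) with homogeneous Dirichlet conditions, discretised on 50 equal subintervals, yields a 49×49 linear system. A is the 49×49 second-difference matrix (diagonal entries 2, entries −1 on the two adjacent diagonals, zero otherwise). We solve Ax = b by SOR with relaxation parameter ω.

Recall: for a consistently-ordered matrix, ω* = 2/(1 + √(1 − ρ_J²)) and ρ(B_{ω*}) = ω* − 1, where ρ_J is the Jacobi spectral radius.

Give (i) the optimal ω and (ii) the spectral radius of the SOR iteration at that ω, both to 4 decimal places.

½·tridiag(1,0,1) at n=49: λ_k = cos(kπ/50); max |λ| at k=1 ⇒ ρ_J = cos(π/50) ≈ 0.9980.
√(1−ρ_J²) simplifies to sin(π/50) = 0.06279.
So ω* = 2/1.06279 = 1.8818 (Young).
[ρ_SOR] ω* − 1 = 0.8818.

ω* = 1.8818, ρ_SOR = 0.8818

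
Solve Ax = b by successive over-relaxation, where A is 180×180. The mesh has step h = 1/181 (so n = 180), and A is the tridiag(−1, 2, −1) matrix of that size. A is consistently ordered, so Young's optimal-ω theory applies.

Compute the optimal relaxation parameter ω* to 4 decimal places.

ω* = 1.9659

With n=180, ρ(Jacobi) = cos(π/181) = 0.9998.
√(1−ρ_J²) = |sin(π/181)| = 0.01736
ω* = 2/(1+0.01736) = 1.9659
[ρ_SOR] ω* − 1 = 0.9659.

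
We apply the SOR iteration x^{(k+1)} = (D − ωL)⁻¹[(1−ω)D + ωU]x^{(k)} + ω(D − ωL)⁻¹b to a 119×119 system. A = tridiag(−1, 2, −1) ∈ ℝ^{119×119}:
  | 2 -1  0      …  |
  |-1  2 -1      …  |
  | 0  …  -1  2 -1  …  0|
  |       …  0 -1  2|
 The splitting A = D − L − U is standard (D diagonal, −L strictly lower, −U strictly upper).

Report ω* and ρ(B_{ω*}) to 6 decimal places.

n=119: λ(B_J) = 1 − λ(A)/2 = cos(kπ/120); k=1 gives ρ_J = 0.999657.
√(1 − cos²(π/120)) = sin(π/120) ≈ 0.0261769.
Then 2/(1+√(1−ρ_J²)) = 2/(1+0.0261769); ω* = 2/1.0261769 = 1.948982.
At ω = 1.948982 every |λ(B_ω)| = ω−1, so ρ_SOR = 0.948982.

ω* = 1.948982, ρ_SOR = 0.948982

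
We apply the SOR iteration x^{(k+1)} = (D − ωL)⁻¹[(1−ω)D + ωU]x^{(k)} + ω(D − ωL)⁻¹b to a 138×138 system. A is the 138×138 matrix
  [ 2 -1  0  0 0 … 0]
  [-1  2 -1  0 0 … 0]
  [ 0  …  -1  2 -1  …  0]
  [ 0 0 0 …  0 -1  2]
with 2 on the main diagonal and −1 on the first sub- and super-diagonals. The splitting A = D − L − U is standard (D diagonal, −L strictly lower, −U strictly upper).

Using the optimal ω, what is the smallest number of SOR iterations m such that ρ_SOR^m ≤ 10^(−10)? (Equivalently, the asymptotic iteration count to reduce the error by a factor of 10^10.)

ρ_J = max_k |cos(kπ/139)| = cos(π/139) = 0.9997446
root = sin(π/139) = 0.0225995  (since 1−cos² = sin²).
[ω*] 2 ÷ (1 + 0.0225995) = 2 ÷ 1.0225995 = 1.9557999.
ρ_SOR = ω* − 1 ≈ 0.9557999.
(0.9557999)^m ≤ 10^{−10}  ⇒  m·ln(0.9557999) ≤ −10·ln10  ⇒  m ≥ 509.347  ⇒  m = 510

m = 510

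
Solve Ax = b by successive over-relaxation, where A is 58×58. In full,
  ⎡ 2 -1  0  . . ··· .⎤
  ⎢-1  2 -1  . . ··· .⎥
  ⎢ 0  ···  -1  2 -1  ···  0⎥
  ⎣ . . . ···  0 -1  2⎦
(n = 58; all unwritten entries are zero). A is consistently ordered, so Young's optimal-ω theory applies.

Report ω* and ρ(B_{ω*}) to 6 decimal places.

ω* = 1.898935, ρ_SOR = 0.898935

B_J for the 58×58 system has eigenvalues cos(kπ/59); ρ_J = cos(π/59) = 0.998583.
√(1−ρ_J²) = |sin(π/59)| = 0.0532222
ω* = 2 / (1 + 0.0532222) = 2 / 1.0532222 ≈ 1.898935.
ρ_SOR = ω* − 1 = 1.898935 − 1 = 0.898935.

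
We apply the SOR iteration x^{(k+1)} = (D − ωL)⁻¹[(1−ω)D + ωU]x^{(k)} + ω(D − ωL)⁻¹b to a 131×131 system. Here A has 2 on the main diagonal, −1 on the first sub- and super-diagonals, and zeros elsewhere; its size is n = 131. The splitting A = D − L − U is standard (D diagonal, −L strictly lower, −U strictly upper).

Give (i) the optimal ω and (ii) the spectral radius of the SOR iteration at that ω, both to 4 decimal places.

ω* = 1.9535, ρ_SOR = 0.9535

spectrum of D⁻¹(L+U) = {cos(kπ/132) : 1≤k≤131}; ρ_J = cos(π/132) = 0.9997.
√(1−ρ_J²) = |sin(π/132)| = 0.02380
Young: ω* = 2/(1+√(1−ρ_J²)) = 2/(1+0.02380) = 2/1.02380 = 1.9535.
At ω = 1.9535 every |λ(B_ω)| = ω−1, so ρ_SOR = 0.9535.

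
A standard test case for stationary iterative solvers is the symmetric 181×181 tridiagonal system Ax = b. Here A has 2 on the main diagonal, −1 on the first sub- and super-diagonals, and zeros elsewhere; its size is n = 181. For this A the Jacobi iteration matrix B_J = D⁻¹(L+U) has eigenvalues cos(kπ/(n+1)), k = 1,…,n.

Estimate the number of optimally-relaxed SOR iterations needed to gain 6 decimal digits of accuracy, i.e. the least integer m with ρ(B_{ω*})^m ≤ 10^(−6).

m = 401

spectrum of D⁻¹(L+U) = {cos(kπ/182) : 1≤k≤181}; ρ_J = cos(π/182) = 0.9998510.
1 − cos²(π/182) = sin²(π/182) ⇒ √(1−ρ_J²) = sin(π/182) = 0.0172606.
ω* = 2/(1+0.0172606) = 1.9660645
[ρ_SOR] ω* − 1 = 0.9660645.
6·ln10 = 13.8155; −ln(0.9660645) = 0.0345247; m = ⌈13.8155/0.0345247⌉ = ⌈400.163⌉ = 401.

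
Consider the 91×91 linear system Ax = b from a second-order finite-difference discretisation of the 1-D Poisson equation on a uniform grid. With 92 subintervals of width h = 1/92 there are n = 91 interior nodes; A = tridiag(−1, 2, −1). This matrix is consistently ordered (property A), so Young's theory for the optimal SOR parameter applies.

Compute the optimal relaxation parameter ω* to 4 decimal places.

ω* = 1.9340

[ρ_J] n=91: ρ(B_J) = cos(π/(n+1)) = cos(π/92) = 0.9994.
√(1−ρ_J²) simplifies to sin(π/92) = 0.03414.
Young: ω* = 2/(1+√(1−ρ_J²)) = 2/(1+0.03414) = 2/1.03414 = 1.9340.
and ρ(B_{ω*}) = 1.9340 − 1 = 0.9340.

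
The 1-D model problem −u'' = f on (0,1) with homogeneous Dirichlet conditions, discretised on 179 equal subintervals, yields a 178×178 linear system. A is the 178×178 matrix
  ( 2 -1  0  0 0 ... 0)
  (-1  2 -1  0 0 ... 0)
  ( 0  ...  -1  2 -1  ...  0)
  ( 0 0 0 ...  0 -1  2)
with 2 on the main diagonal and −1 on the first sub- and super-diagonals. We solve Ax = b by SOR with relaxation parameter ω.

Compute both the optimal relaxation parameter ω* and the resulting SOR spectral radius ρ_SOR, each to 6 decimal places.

ω* = 1.965506, ρ_SOR = 0.965506

spectrum of D⁻¹(L+U) = {cos(kπ/179) : 1≤k≤178}; ρ_J = cos(π/179) = 0.999846.
√(1−ρ_J²) = |sin(π/179)| = 0.0175499
ω* = 2 / (1 + 0.0175499) = 2 / 1.0175499 ≈ 1.965506.
ρ(B_{ω*}) = ω*−1 = 0.965506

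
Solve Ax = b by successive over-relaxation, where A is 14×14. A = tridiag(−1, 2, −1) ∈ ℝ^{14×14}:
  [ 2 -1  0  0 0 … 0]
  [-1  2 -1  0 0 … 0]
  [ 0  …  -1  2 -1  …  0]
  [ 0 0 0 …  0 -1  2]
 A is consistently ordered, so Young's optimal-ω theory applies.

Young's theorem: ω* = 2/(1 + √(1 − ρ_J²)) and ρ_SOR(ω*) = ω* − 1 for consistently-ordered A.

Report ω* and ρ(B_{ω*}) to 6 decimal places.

ω* = 1.655750, ρ_SOR = 0.655750

ρ_J = max_k |cos(kπ/15)| = cos(π/15) = 0.978148
√(1 − cos²(π/15)) = sin(π/15) ≈ 0.2079117.
ω* = 2/(1 + 0.2079117) = 2/1.2079117 = 1.655750.
At ω = 1.655750 every |λ(B_ω)| = ω−1, so ρ_SOR = 0.655750.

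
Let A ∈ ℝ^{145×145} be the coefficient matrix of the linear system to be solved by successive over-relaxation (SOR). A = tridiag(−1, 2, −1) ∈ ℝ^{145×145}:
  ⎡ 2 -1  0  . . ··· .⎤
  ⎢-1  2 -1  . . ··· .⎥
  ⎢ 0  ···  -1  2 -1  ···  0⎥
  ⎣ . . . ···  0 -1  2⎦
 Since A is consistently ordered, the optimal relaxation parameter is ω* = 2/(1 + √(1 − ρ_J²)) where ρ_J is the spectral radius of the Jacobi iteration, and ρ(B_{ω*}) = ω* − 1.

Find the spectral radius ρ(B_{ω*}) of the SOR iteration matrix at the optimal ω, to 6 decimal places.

ρ_J = max_k |cos(kπ/146)| = cos(π/146) = 0.999769
1 − cos²(π/146) = sin²(π/146) ⇒ √(1−ρ_J²) = sin(π/146) = 0.0215161.
Young: ω* = 2/(1+√(1−ρ_J²)) = 2/(1+0.0215161) = 2/1.0215161 = 1.957874.
ρ_SOR = ω* − 1 ≈ 0.957874.

ρ_SOR = 0.957874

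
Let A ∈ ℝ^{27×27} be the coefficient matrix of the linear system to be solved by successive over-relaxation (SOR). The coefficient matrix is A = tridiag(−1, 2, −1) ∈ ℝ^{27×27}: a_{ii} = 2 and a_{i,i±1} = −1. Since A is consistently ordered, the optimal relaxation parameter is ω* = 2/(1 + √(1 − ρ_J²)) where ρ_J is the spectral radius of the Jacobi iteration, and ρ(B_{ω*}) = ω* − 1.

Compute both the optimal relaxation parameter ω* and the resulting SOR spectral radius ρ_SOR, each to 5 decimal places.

ω* = 1.79862, ρ_SOR = 0.79862

[ρ_J] n=27: ρ(B_J) = cos(π/(n+1)) = cos(π/28) = 0.99371.
√(1 − cos²(π/28)) = sin(π/28) ≈ 0.111964.
ω* = 2/(1+0.111964) = 1.79862
and ρ(B_{ω*}) = 1.79862 − 1 = 0.79862.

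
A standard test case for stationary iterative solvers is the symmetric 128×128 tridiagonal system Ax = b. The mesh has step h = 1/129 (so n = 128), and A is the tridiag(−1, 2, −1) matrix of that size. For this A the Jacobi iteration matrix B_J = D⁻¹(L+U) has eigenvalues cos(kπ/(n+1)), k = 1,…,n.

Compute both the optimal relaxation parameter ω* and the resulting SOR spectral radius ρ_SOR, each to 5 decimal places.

ω* = 1.95246, ρ_SOR = 0.95246

spectrum of D⁻¹(L+U) = {cos(kπ/129) : 1≤k≤128}; ρ_J = cos(π/129) = 0.99970.
√(1 − cos²(π/129)) = sin(π/129) ≈ 0.024351.
Young: ω* = 2/(1+√(1−ρ_J²)) = 2/(1+0.024351) = 2/1.024351 = 1.95246.
[ρ_SOR] ω* − 1 = 0.95246.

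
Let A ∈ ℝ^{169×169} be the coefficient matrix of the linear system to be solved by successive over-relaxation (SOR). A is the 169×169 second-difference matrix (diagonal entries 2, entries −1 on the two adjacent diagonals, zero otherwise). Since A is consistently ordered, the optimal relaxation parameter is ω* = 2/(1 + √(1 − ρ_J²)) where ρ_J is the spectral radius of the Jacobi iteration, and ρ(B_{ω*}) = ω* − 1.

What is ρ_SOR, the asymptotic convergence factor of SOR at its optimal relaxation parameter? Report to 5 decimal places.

ρ_SOR = 0.96371

½·tridiag(1,0,1) at n=169: λ_k = cos(kπ/170); max |λ| at k=1 ⇒ ρ_J = cos(π/170) ≈ 0.99983.
√(1−ρ_J²) simplifies to sin(π/170) = 0.018479.
Young: ω* = 2/(1+√(1−ρ_J²)) = 2/(1+0.018479) = 2/1.018479 = 1.96371.
ρ(B_{ω*}) = ω*−1 = 0.96371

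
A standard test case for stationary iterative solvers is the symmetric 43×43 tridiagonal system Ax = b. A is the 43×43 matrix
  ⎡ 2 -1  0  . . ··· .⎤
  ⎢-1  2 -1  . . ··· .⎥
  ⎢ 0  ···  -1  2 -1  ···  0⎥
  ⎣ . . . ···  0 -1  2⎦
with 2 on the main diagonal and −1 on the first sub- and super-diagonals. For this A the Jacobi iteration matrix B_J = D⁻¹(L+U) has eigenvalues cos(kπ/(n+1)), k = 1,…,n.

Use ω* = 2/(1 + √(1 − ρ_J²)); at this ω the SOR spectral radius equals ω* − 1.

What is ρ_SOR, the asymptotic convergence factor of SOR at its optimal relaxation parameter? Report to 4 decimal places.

ρ_SOR = 0.8668

ρ_J = max_k |cos(kπ/44)| = cos(π/44) = 0.9975
√(1−ρ_J²) = |sin(π/44)| = 0.07134
[ω*] 2 ÷ (1 + 0.07134) = 2 ÷ 1.07134 = 1.8668.
[ρ_SOR] ω* − 1 = 0.8668.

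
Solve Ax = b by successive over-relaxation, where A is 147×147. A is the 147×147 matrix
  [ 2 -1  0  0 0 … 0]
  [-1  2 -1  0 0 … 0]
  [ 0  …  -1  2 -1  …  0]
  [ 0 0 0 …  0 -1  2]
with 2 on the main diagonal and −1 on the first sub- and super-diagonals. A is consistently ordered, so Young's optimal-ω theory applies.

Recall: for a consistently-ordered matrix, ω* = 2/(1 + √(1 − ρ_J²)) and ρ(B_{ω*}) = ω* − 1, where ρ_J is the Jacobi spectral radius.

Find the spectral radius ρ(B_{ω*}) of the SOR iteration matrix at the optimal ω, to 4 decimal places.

ρ_SOR = 0.9584

½·tridiag(1,0,1) at n=147: λ_k = cos(kπ/148); max |λ| at k=1 ⇒ ρ_J = cos(π/148) ≈ 0.9998.
1 − cos²(π/148) = sin²(π/148) ⇒ √(1−ρ_J²) = sin(π/148) = 0.02123.
Young: ω* = 2/(1+√(1−ρ_J²)) = 2/(1+0.02123) = 2/1.02123 = 1.9584.
ρ_SOR = ω* − 1 ≈ 0.9584.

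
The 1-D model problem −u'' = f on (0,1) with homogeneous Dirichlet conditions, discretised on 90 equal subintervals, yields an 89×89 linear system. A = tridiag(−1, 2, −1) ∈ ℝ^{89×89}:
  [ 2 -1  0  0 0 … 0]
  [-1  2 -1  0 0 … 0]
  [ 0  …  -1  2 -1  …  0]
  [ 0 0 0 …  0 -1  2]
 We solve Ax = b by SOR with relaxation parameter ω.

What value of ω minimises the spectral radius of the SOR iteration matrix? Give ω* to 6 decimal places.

[ρ_J] n=89: ρ(B_J) = cos(π/(n+1)) = cos(π/90) = 0.999391.
√(1 − cos²(π/90)) = sin(π/90) ≈ 0.0348995.
So ω* = 2/1.0348995 = 1.932555 (Young).
ρ_SOR = ω* − 1 ≈ 0.932555.

ω* = 1.932555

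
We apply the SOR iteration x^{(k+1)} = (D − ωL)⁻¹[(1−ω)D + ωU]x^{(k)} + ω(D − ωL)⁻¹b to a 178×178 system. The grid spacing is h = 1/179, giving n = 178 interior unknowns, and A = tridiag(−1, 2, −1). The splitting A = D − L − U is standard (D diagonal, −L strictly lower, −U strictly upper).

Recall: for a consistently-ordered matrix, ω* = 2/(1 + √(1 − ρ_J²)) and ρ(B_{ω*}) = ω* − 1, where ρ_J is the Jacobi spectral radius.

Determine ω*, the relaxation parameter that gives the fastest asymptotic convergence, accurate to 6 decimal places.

[ρ_J] n=178: ρ(B_J) = cos(π/(n+1)) = cos(π/179) = 0.999846.
1 − cos²(π/179) = sin²(π/179) ⇒ √(1−ρ_J²) = sin(π/179) = 0.0175499.
ω* = 2 / (1 + 0.0175499) = 2 / 1.0175499 ≈ 1.965506.
and ρ(B_{ω*}) = 1.965506 − 1 = 0.965506.

ω* = 1.965506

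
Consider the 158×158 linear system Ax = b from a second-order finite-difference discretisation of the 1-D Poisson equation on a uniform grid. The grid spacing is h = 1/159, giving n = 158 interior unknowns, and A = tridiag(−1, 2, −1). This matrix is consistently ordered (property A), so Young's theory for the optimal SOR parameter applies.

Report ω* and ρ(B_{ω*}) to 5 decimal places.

ω* = 1.96125, ρ_SOR = 0.96125

½·tridiag(1,0,1) at n=158: λ_k = cos(kπ/159); max |λ| at k=1 ⇒ ρ_J = cos(π/159) ≈ 0.99980.
1 − cos²(π/159) = sin²(π/159) ⇒ √(1−ρ_J²) = sin(π/159) = 0.019757.
ω* = 2/(1+0.019757) = 1.96125
[ρ_SOR] ω* − 1 = 0.96125.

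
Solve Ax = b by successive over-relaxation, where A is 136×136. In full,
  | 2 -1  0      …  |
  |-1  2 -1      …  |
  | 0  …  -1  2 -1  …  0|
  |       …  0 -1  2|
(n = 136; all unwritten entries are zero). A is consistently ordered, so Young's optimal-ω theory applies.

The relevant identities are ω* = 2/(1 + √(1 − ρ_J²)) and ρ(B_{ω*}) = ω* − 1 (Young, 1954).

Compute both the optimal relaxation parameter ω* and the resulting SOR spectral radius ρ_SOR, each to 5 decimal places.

[ρ_J] n=136: ρ(B_J) = cos(π/(n+1)) = cos(π/137) = 0.99974.
√(1 − cos²(π/137)) = sin(π/137) ≈ 0.022929.
ω* = 2/(1 + 0.022929) = 2/1.022929 = 1.95517.
[ρ_SOR] ω* − 1 = 0.95517.

ω* = 1.95517, ρ_SOR = 0.95517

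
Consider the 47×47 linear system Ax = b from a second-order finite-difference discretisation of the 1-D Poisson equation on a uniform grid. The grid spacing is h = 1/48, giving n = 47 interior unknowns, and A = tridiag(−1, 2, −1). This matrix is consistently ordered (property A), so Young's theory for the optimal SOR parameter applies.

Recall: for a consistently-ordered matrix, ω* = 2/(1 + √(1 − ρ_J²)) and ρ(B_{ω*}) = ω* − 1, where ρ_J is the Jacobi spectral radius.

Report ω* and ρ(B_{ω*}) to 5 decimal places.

ω* = 1.87722, ρ_SOR = 0.87722

spectrum of D⁻¹(L+U) = {cos(kπ/48) : 1≤k≤47}; ρ_J = cos(π/48) = 0.99786.
√(1−ρ_J²) simplifies to sin(π/48) = 0.065403.
ω* = 2/(1+0.065403) = 1.87722
[ρ_SOR] ω* − 1 = 0.87722.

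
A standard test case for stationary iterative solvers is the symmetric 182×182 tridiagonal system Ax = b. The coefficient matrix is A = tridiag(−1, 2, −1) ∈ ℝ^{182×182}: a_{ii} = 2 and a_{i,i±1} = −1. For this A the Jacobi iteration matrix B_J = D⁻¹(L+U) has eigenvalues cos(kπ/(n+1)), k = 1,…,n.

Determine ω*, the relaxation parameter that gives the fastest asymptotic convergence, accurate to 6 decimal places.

ρ_J = max_k |cos(kπ/183)| = cos(π/183) = 0.999853
√(1−ρ_J²) simplifies to sin(π/183) = 0.0171663.
Young: ω* = 2/(1+√(1−ρ_J²)) = 2/(1+0.0171663) = 2/1.0171663 = 1.966247.
ρ_SOR = ω* − 1 ≈ 0.966247.

ω* = 1.966247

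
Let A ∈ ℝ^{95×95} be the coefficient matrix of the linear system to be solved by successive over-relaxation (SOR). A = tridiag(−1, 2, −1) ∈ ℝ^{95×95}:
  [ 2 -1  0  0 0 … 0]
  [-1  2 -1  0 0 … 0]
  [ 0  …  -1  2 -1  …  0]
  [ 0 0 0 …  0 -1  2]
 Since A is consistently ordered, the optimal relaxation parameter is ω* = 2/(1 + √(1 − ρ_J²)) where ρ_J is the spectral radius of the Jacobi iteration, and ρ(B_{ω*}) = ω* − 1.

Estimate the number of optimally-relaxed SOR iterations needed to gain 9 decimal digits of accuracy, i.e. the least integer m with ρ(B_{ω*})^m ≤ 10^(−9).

[ρ_J] n=95: ρ(B_J) = cos(π/(n+1)) = cos(π/96) = 0.9994646.
root = sin(π/96) = 0.0327191  (since 1−cos² = sin²).
ω* = 2/(1+0.0327191) = 1.9366350
ρ_SOR = ω* − 1 ≈ 0.9366350.
(0.9366350)^m ≤ 10^{−9}  ⇒  m·ln(0.9366350) ≤ −9·ln10  ⇒  m ≥ 316.572  ⇒  m = 317

m = 317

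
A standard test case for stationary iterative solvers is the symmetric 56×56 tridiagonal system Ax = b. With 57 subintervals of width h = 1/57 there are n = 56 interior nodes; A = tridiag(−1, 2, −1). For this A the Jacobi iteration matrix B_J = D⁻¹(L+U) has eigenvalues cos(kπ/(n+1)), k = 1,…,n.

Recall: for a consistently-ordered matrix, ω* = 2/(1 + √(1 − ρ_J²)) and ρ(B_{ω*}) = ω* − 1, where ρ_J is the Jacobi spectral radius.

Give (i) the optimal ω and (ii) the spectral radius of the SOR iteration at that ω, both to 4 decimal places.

B_J for the 56×56 system has eigenvalues cos(kπ/57); ρ_J = cos(π/57) = 0.9985.
root = sin(π/57) = 0.05509  (since 1−cos² = sin²).
ω* = 2/(1 + 0.05509) = 2/1.05509 = 1.8956.
[ρ_SOR] ω* − 1 = 0.8956.

ω* = 1.8956, ρ_SOR = 0.8956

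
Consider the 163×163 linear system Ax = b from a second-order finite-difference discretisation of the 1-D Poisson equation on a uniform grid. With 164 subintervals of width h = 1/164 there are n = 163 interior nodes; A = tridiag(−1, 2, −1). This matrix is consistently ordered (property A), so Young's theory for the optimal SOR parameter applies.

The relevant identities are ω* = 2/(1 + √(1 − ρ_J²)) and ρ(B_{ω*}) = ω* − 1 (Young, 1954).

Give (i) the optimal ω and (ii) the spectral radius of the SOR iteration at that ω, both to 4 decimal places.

ω* = 1.9624, ρ_SOR = 0.9624

spectrum of D⁻¹(L+U) = {cos(kπ/164) : 1≤k≤163}; ρ_J = cos(π/164) = 0.9998.
√(1−ρ_J²) simplifies to sin(π/164) = 0.01915.
ω* = 2/(1 + 0.01915) = 2/1.01915 = 1.9624.
ρ_SOR = ω* − 1 = 1.9624 − 1 = 0.9624.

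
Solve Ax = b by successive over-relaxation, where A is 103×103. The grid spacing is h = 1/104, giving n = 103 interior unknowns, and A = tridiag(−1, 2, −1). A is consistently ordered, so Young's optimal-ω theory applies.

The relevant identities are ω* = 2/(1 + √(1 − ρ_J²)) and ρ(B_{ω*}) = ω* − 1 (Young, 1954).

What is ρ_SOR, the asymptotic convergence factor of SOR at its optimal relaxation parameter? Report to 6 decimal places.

ρ_SOR = 0.941365

[ρ_J] n=103: ρ(B_J) = cos(π/(n+1)) = cos(π/104) = 0.999544.
root = sin(π/104) = 0.0302030  (since 1−cos² = sin²).
ω* = 2/(1+0.0302030) = 1.941365
[ρ_SOR] ω* − 1 = 0.941365.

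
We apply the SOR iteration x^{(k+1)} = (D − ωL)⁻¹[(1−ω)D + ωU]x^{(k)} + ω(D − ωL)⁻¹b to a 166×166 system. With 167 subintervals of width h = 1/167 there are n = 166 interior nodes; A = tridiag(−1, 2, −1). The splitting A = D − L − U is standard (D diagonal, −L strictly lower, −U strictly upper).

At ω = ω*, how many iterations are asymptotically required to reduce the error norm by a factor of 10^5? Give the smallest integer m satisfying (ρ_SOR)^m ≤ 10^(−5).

[ρ_J] n=166: ρ(B_J) = cos(π/(n+1)) = cos(π/167) = 0.9998231.
1 − cos²(π/167) = sin²(π/167) ⇒ √(1−ρ_J²) = sin(π/167) = 0.0188108.
ω* = 2 / (1 + 0.0188108) = 2 / 1.0188108 ≈ 1.9630730.
ρ_SOR = ω* − 1 ≈ 0.9630730.
ρ_SOR^m ≤ 10^(−5) ⇔ m ≥ 5·ln10/(−ln 0.9630730) = 11.5129/0.0376261 = 305.982; m = ⌈305.982⌉ = 306.

m = 306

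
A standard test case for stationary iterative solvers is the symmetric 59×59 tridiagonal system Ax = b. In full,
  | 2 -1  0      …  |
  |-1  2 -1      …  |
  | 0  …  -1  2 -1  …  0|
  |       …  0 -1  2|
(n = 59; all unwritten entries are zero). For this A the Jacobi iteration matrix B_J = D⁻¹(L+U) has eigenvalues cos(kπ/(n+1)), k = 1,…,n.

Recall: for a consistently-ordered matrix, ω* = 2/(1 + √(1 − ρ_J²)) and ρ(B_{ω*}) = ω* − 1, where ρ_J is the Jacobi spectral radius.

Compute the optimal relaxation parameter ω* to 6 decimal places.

ω* = 1.900534

[ρ_J] n=59: ρ(B_J) = cos(π/(n+1)) = cos(π/60) = 0.998630.
√(1−ρ_J²) = |sin(π/60)| = 0.0523360
Young: ω* = 2/(1+√(1−ρ_J²)) = 2/(1+0.0523360) = 2/1.0523360 = 1.900534.
Hence ρ(B_{ω*}) = 1.900534 − 1 = 0.900534.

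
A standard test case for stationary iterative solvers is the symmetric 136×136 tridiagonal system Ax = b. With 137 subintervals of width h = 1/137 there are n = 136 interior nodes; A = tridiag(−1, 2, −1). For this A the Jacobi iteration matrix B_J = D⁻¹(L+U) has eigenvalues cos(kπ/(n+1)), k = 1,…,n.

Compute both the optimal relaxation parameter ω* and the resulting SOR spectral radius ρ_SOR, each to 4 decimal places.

n=136: λ(B_J) = 1 − λ(A)/2 = cos(kπ/137); k=1 gives ρ_J = 0.9997.
1 − cos²(π/137) = sin²(π/137) ⇒ √(1−ρ_J²) = sin(π/137) = 0.02293.
ω* = 2/(1+0.02293) = 1.9552
and ρ(B_{ω*}) = 1.9552 − 1 = 0.9552.

ω* = 1.9552, ρ_SOR = 0.9552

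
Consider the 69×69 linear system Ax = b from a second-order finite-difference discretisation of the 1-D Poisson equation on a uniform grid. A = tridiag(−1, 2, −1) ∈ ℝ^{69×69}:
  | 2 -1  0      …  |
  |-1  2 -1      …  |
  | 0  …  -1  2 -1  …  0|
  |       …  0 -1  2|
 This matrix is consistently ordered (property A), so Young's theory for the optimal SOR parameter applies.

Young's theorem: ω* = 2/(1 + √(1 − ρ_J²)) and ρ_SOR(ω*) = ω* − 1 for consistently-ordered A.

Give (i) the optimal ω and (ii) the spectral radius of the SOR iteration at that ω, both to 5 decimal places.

ω* = 1.91412, ρ_SOR = 0.91412

spectrum of D⁻¹(L+U) = {cos(kπ/70) : 1≤k≤69}; ρ_J = cos(π/70) = 0.99899.
√(1−ρ_J²) = |sin(π/70)| = 0.044865
ω* = 2 / (1 + 0.044865) = 2 / 1.044865 ≈ 1.91412.
and ρ(B_{ω*}) = 1.91412 − 1 = 0.91412.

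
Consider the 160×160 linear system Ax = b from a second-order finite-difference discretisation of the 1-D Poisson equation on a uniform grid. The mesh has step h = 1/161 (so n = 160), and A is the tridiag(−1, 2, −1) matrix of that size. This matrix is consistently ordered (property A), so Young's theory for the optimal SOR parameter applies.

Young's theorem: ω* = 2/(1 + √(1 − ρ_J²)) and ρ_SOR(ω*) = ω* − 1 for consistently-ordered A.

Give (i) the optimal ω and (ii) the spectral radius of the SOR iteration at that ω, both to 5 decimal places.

[ρ_J] n=160: ρ(B_J) = cos(π/(n+1)) = cos(π/161) = 0.99981.
√(1 − cos²(π/161)) = sin(π/161) ≈ 0.019512.
Then 2/(1+√(1−ρ_J²)) = 2/(1+0.019512); ω* = 2/1.019512 = 1.96172.
Hence ρ(B_{ω*}) = 1.96172 − 1 = 0.96172.

ω* = 1.96172, ρ_SOR = 0.96172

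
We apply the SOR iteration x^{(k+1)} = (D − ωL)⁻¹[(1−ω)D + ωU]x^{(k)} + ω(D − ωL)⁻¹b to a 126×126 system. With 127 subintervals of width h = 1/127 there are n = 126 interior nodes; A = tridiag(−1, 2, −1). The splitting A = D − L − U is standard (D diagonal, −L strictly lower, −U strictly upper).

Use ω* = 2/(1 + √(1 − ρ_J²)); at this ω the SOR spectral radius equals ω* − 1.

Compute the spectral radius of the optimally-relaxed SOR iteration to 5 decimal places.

ρ_SOR = 0.95173

With n=126, ρ(Jacobi) = cos(π/127) = 0.99969.
1 − cos²(π/127) = sin²(π/127) ⇒ √(1−ρ_J²) = sin(π/127) = 0.024734.
So ω* = 2/1.024734 = 1.95173 (Young).
ρ_SOR = ω* − 1 = 1.95173 − 1 = 0.95173.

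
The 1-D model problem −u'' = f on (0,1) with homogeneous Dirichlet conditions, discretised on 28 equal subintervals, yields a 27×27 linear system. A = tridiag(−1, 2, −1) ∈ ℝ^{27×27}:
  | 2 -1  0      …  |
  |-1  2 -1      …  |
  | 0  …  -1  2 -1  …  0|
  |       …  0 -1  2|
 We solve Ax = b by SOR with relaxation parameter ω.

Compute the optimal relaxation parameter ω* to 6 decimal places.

n=27: λ(B_J) = 1 − λ(A)/2 = cos(kπ/28); k=1 gives ρ_J = 0.993712.
√(1−ρ_J²) simplifies to sin(π/28) = 0.1119645.
ω* = 2/(1+0.1119645) = 1.798619
ρ(B_{ω*}) = ω*−1 = 0.798619

ω* = 1.798619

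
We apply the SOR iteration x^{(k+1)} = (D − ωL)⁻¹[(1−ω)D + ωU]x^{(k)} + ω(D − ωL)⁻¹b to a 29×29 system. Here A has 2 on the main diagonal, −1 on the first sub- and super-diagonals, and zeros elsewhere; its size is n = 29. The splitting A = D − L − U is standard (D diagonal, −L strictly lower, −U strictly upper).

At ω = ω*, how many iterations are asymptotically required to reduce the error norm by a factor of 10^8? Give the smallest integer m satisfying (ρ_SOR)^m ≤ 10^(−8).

½·tridiag(1,0,1) at n=29: λ_k = cos(kπ/30); max |λ| at k=1 ⇒ ρ_J = cos(π/30) ≈ 0.9945219.
root = sin(π/30) = 0.1045285  (since 1−cos² = sin²).
ω* = 2/(1+0.1045285) = 1.8107274
and ρ(B_{ω*}) = 1.8107274 − 1 = 0.8107274.
(0.8107274)^m ≤ 10^{−8}  ⇒  m·ln(0.8107274) ≤ −8·ln10  ⇒  m ≥ 87.792  ⇒  m = 88

m = 88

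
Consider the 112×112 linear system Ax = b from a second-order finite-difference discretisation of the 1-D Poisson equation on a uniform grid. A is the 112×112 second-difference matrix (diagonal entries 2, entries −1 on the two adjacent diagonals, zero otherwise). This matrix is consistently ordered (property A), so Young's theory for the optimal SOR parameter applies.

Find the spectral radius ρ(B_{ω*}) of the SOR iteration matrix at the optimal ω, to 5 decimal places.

ρ_SOR = 0.94591

B_J for the 112×112 system has eigenvalues cos(kπ/113); ρ_J = cos(π/113) = 0.99961.
√(1−ρ_J²) = |sin(π/113)| = 0.027798
So ω* = 2/1.027798 = 1.94591 (Young).
ρ_SOR = ω* − 1 = 1.94591 − 1 = 0.94591.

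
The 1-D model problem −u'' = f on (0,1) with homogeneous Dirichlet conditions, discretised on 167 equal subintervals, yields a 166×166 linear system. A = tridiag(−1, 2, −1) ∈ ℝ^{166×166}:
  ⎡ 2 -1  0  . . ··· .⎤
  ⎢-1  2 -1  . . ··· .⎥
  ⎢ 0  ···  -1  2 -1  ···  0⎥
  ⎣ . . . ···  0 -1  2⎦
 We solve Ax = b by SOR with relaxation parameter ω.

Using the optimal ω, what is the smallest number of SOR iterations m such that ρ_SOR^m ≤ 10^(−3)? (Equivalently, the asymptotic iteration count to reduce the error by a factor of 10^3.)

B_J for the 166×166 system has eigenvalues cos(kπ/167); ρ_J = cos(π/167) = 0.9998231.
root = sin(π/167) = 0.0188108  (since 1−cos² = sin²).
ω* = 2 / (1 + 0.0188108) = 2 / 1.0188108 ≈ 1.9630730.
ρ_SOR = ω* − 1 = 1.9630730 − 1 = 0.9630730.
m ≥ 3·ln10 / (−ln 0.9630730) = 183.590; smallest integer m = 184.

m = 184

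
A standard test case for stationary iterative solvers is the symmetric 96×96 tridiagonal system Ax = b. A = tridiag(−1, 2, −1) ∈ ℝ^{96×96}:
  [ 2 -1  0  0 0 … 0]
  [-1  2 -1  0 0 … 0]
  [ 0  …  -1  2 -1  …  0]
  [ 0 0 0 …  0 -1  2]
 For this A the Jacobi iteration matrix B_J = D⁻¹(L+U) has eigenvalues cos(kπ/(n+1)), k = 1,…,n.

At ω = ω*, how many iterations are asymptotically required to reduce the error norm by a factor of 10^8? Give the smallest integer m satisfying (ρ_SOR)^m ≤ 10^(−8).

spectrum of D⁻¹(L+U) = {cos(kπ/97) : 1≤k≤96}; ρ_J = cos(π/97) = 0.9994756.
√(1−ρ_J²) = |sin(π/97)| = 0.0323819
ω* = 2/(1 + 0.0323819) = 2/1.0323819 = 1.9372676.
and ρ(B_{ω*}) = 1.9372676 − 1 = 0.9372676.
ρ_SOR^m ≤ 10^(−8) ⇔ m ≥ 8·ln10/(−ln 0.9372676) = 18.4207/0.0647864 = 284.330; m = ⌈284.330⌉ = 285.

m = 285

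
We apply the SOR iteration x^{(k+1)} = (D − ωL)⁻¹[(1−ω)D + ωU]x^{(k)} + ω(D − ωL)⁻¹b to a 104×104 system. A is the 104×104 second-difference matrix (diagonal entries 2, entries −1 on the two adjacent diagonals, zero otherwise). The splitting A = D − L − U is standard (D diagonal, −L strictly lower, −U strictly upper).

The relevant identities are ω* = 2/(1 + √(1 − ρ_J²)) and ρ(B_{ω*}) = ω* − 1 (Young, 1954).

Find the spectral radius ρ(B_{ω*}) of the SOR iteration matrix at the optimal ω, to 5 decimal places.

ρ_J = max_k |cos(kπ/105)| = cos(π/105) = 0.99955
√(1−ρ_J²) simplifies to sin(π/105) = 0.029915.
ω* = 2/(1+0.029915) = 1.94191
Hence ρ(B_{ω*}) = 1.94191 − 1 = 0.94191.

ρ_SOR = 0.94191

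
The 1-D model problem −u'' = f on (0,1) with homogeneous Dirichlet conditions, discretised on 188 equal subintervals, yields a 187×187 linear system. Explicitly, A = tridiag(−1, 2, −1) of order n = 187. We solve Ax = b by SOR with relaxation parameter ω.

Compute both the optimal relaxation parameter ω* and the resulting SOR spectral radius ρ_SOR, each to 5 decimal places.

ω* = 1.96713, ρ_SOR = 0.96713

ρ_J = max_k |cos(kπ/188)| = cos(π/188) = 0.99986
root = sin(π/188) = 0.016710  (since 1−cos² = sin²).
Then 2/(1+√(1−ρ_J²)) = 2/(1+0.016710); ω* = 2/1.016710 = 1.96713.
At ω = 1.96713 every |λ(B_ω)| = ω−1, so ρ_SOR = 0.96713.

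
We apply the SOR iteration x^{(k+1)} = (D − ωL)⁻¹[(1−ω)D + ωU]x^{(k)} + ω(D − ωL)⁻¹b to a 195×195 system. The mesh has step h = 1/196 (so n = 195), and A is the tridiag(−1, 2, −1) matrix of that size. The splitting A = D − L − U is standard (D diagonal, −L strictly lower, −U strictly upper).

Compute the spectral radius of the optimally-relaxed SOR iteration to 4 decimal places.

ρ_SOR = 0.9684

[ρ_J] n=195: ρ(B_J) = cos(π/(n+1)) = cos(π/196) = 0.9999.
√(1 − cos²(π/196)) = sin(π/196) ≈ 0.01603.
Then 2/(1+√(1−ρ_J²)) = 2/(1+0.01603); ω* = 2/1.01603 = 1.9684.
[ρ_SOR] ω* − 1 = 0.9684.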